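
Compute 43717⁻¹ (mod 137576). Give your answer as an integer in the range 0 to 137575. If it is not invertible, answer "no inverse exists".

115157

Extended Euclidean algorithm:
137576 = 3*43717 + 6425
43717 = 6*6425 + 5167
6425 = 1*5167 + 1258
5167 = 4*1258 + 135
1258 = 9*135 + 43
135 = 3*43 + 6
43 = 7*6 + 1
6 = 6*1 + 0
gcd = 1, so the inverse exists. Back-substitute:
1 = 43 − 7·6
1 = −7·135 + 22·43
1 = 22·1258 − 205·135
1 = −205·5167 + 842·1258
1 = 842·6425 − 1047·5167
1 = −1047·43717 + 7124·6425
1 = 7124·137576 − 22419·43717
So 43717·(-22419) ≡ 1 (mod 137576), and -22419 ≡ 115157 (mod 137576).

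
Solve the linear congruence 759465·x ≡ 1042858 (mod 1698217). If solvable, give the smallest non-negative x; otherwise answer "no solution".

71133

First find gcd(759465, 1698217):
1698217 = 2×759465 + 179287
759465 = 4×179287 + 42317
179287 = 4×42317 + 10019
42317 = 4×10019 + 2241
10019 = 4×2241 + 1055
2241 = 2×1055 + 131
1055 = 8×131 + 7
131 = 18×7 + 5
7 = 1×5 + 2
5 = 2×2 + 1
2 = 2×1 + 0
gcd = 1, so a unique solution mod 1698217 exists.
Back-substitute for the Bézout coefficients:
1 = 5 − 2·2
1 = −2·7 + 3·5
1 = 3·131 − 56·7
1 = −56·1055 + 451·131
1 = 451·2241 − 958·1055
1 = −958·10019 + 4283·2241
1 = 4283·42317 − 18090·10019
1 = −18090·179287 + 76643·42317
1 = 76643·759465 − 324662·179287
1 = −324662·1698217 + 725967·759465
So 759465·(725967) ≡ 1 (mod 1698217), giving 759465⁻¹ ≡ 725967.
x ≡ 759465⁻¹·1042858 ≡ 725967·1042858 ≡ 71133 (mod 1698217).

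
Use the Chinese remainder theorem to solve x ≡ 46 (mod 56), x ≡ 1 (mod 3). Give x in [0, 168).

46

Write x = 46 + 56·k. Then 56·k ≡ 1 − 46 ≡ 0 (mod 3).
Need 56⁻¹ mod 3. Extended Euclid on (3, 2):
3 = 1×2 + 1
2 = 2×1 + 0
Back-substitute:
1 = 3 − 2
56⁻¹ ≡ 2 (mod 3), so k ≡ 2·0 ≡ 0 (mod 3).
x = 46 + 56·0 = 46.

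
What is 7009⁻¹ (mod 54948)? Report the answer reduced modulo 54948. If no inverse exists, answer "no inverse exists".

gcd(54948, 7009) by repeated division:
54948 = 7*7009 + 5885
7009 = 1*5885 + 1124
5885 = 5*1124 + 265
1124 = 4*265 + 64
265 = 4*64 + 9
64 = 7*9 + 1
9 = 9*1 + 0
The gcd is 1. Working backward:
1 = 64 − 7·9
1 = −7·265 + 29·64
1 = 29·1124 − 123·265
1 = −123·5885 + 644·1124
1 = 644·7009 − 767·5885
1 = −767·54948 + 6013·7009
So 7009·6013 ≡ 1 (mod 54948).

6013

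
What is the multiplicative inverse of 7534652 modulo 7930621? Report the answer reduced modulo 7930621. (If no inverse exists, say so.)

5605265

Apply the Euclidean algorithm to 7930621 and 7534652:
7930621 = 1·7534652 + 395969
7534652 = 19·395969 + 11241
395969 = 35·11241 + 2534
11241 = 4·2534 + 1105
2534 = 2·1105 + 324
1105 = 3·324 + 133
324 = 2·133 + 58
133 = 2·58 + 17
58 = 3·17 + 7
17 = 2·7 + 3
7 = 2·3 + 1
3 = 3·1 + 0
The gcd is 1. Working backward:
1 = 7 − 2·3
1 = −2·17 + 5·7
1 = 5·58 − 17·17
1 = −17·133 + 39·58
1 = 39·324 − 95·133
1 = −95·1105 + 324·324
1 = 324·2534 − 743·1105
1 = −743·11241 + 3296·2534
1 = 3296·395969 − 116103·11241
1 = −116103·7534652 + 2209253·395969
1 = 2209253·7930621 − 2325356·7534652
So 7534652·(-2325356) ≡ 1 (mod 7930621), and -2325356 ≡ 5605265 (mod 7930621).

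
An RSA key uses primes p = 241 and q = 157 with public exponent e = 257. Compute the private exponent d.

φ(n) = (p−1)(q−1) = 240·156 = 37440.
Need d with 257·d ≡ 1 (mod 37440). Apply the extended Euclidean algorithm:
37440 = 145·257 + 175
257 = 1·175 + 82
175 = 2·82 + 11
82 = 7·11 + 5
11 = 2·5 + 1
5 = 5·1 + 0
Back-substitute:
1 = 11 − 2·5
1 = −2·82 + 15·11
1 = 15·175 − 32·82
1 = −32·257 + 47·175
1 = 47·37440 − 6847·257
So 257·(-6847) ≡ 1 (mod 37440), hence d ≡ -6847 ≡ 30593 (mod 37440).

30593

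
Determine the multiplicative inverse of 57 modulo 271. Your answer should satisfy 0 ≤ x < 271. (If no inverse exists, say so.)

252

Apply the Euclidean algorithm to 271 and 57:
271 = 4*57 + 43
57 = 1*43 + 14
43 = 3*14 + 1
14 = 14*1 + 0
The gcd is 1. Working backward:
1 = 43 − 3·14
1 = −3·57 + 4·43
1 = 4·271 − 19·57
Thus 57·(-19) ≡ 1 (mod 271); reducing, -19 mod 271 = 252.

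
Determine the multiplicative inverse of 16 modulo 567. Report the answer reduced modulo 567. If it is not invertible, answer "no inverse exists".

319

gcd(567, 16) by repeated division:
567 = 35*16 + 7
16 = 2*7 + 2
7 = 3*2 + 1
2 = 2*1 + 0
gcd = 1, so the inverse exists. Back-substitute:
1 = 7 − 3·2
1 = −3·16 + 7·7
1 = 7·567 − 248·16
So 16·(-248) ≡ 1 (mod 567), and -248 ≡ 319 (mod 567).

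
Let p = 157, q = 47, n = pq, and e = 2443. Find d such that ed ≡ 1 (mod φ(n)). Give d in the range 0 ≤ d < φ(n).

φ(n) = (p−1)(q−1) = 156·46 = 7176.
Need d with 2443·d ≡ 1 (mod 7176). Apply the extended Euclidean algorithm:
7176 = 2*2443 + 2290
2443 = 1*2290 + 153
2290 = 14*153 + 148
153 = 1*148 + 5
148 = 29*5 + 3
5 = 1*3 + 2
3 = 1*2 + 1
2 = 2*1 + 0
Back-substitute:
1 = 3 − 2
1 = −5 + 2·3
1 = 2·148 − 59·5
1 = −59·153 + 61·148
1 = 61·2290 − 913·153
1 = −913·2443 + 974·2290
1 = 974·7176 − 2861·2443
So 2443·(-2861) ≡ 1 (mod 7176), hence d ≡ -2861 ≡ 4315 (mod 7176).

4315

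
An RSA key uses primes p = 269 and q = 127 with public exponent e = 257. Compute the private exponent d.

φ(n) = (p−1)(q−1) = 268·126 = 33768.
Need d with 257·d ≡ 1 (mod 33768). Apply the extended Euclidean algorithm:
33768 = 131·257 + 101
257 = 2·101 + 55
101 = 1·55 + 46
55 = 1·46 + 9
46 = 5·9 + 1
9 = 9·1 + 0
Back-substitute:
1 = 46 − 5·9
1 = −5·55 + 6·46
1 = 6·101 − 11·55
1 = −11·257 + 28·101
1 = 28·33768 − 3679·257
So 257·(-3679) ≡ 1 (mod 33768), hence d ≡ -3679 ≡ 30089 (mod 33768).

30089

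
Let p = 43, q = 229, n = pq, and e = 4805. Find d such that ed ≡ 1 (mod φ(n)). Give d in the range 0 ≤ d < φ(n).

845

φ(n) = (p−1)(q−1) = 42·228 = 9576.
Need d with 4805·d ≡ 1 (mod 9576). Apply the extended Euclidean algorithm:
9576 = 1*4805 + 4771
4805 = 1*4771 + 34
4771 = 140*34 + 11
34 = 3*11 + 1
11 = 11*1 + 0
Back-substitute:
1 = 34 − 3·11
1 = −3·4771 + 421·34
1 = 421·4805 − 424·4771
1 = −424·9576 + 845·4805
So 4805·845 ≡ 1 (mod 9576), hence d = 845.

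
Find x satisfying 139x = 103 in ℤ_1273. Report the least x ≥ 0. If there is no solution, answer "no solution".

First find gcd(139, 1273):
1273 = 9*139 + 22
139 = 6*22 + 7
22 = 3*7 + 1
7 = 7*1 + 0
gcd = 1, so a unique solution mod 1273 exists.
Back-substitute for the Bézout coefficients:
1 = 22 − 3·7
1 = −3·139 + 19·22
1 = 19·1273 − 174·139
So 139·(-174) ≡ 1 (mod 1273), giving 139⁻¹ ≡ 1099.
x ≡ 139⁻¹·103 ≡ 1099·103 ≡ 1173 (mod 1273).

1173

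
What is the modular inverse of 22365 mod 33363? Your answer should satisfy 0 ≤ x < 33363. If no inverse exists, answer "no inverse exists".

no inverse exists

Euclidean algorithm on 33363, 22365:
33363 = 1*22365 + 10998
22365 = 2*10998 + 369
10998 = 29*369 + 297
369 = 1*297 + 72
297 = 4*72 + 9
72 = 8*9 + 0
Since gcd = 9 > 1, 22365 is not a unit mod 33363.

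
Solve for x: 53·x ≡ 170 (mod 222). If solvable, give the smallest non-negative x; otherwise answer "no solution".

154

First find gcd(53, 222):
222 = 4*53 + 10
53 = 5*10 + 3
10 = 3*3 + 1
3 = 3*1 + 0
gcd = 1, so a unique solution mod 222 exists.
Back-substitute for the Bézout coefficients:
1 = 10 − 3·3
1 = −3·53 + 16·10
1 = 16·222 − 67·53
So 53·(-67) ≡ 1 (mod 222), giving 53⁻¹ ≡ 155.
x ≡ 53⁻¹·170 ≡ 155·170 ≡ 154 (mod 222).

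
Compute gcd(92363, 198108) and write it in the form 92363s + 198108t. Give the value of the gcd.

Euclidean algorithm:
198108 = 2×92363 + 13382
92363 = 6×13382 + 12071
13382 = 1×12071 + 1311
12071 = 9×1311 + 272
1311 = 4×272 + 223
272 = 1×223 + 49
223 = 4×49 + 27
49 = 1×27 + 22
27 = 1×22 + 5
22 = 4×5 + 2
5 = 2×2 + 1
2 = 2×1 + 0
gcd(92363, 198108) = 1.
Back-substituting:
1 = 5 − 2·2
1 = −2·22 + 9·5
1 = 9·27 − 11·22
1 = −11·49 + 20·27
1 = 20·223 − 91·49
1 = −91·272 + 111·223
1 = 111·1311 − 535·272
1 = −535·12071 + 4926·1311
1 = 4926·13382 − 5461·12071
1 = −5461·92363 + 37692·13382
1 = 37692·198108 − 80845·92363
So 1 = (37692)·198108 + (-80845)·92363.

1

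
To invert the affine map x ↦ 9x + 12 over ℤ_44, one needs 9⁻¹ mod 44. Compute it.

Apply the Euclidean algorithm to 44 and 9:
44 = 4×9 + 8
9 = 1×8 + 1
8 = 8×1 + 0
gcd = 1, so the inverse exists. Back-substitute:
1 = 9 − 8
1 = −44 + 5·9
So 9·5 ≡ 1 (mod 44).

5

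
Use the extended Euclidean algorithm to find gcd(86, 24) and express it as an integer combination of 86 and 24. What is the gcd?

Repeated division:
86 = 3·24 + 14
24 = 1·14 + 10
14 = 1·10 + 4
10 = 2·4 + 2
4 = 2·2 + 0
gcd(86, 24) = 2.
Working backward:
2 = 10 − 2·4
2 = −2·14 + 3·10
2 = 3·24 − 5·14
2 = −5·86 + 18·24
So 2 = (-5)·86 + (18)·24.

2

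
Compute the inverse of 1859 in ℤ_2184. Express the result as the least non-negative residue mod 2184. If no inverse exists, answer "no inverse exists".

Euclidean algorithm on 2184, 1859:
2184 = 1×1859 + 325
1859 = 5×325 + 234
325 = 1×234 + 91
234 = 2×91 + 52
91 = 1×52 + 39
52 = 1×39 + 13
39 = 3×13 + 0
The gcd is 13, not 1, hence no inverse exists.

no inverse exists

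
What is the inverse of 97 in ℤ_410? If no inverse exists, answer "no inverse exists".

Run Euclid on (410, 97):
410 = 4×97 + 22
97 = 4×22 + 9
22 = 2×9 + 4
9 = 2×4 + 1
4 = 4×1 + 0
gcd = 1, so the inverse exists. Back-substitute:
1 = 9 − 2·4
1 = −2·22 + 5·9
1 = 5·97 − 22·22
1 = −22·410 + 93·97
So 97·93 ≡ 1 (mod 410).

93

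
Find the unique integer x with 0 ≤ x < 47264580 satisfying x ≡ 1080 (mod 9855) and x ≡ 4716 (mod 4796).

23140620

Write x = 1080 + 9855·k. Then 9855·k ≡ 4716 − 1080 ≡ 3636 (mod 4796).
Need 9855⁻¹ mod 4796. Extended Euclid on (4796, 263):
4796 = 18·263 + 62
263 = 4·62 + 15
62 = 4·15 + 2
15 = 7·2 + 1
2 = 2·1 + 0
Back-substitute:
1 = 15 − 7·2
1 = −7·62 + 29·15
1 = 29·263 − 123·62
1 = −123·4796 + 2243·263
9855⁻¹ ≡ 2243 (mod 4796), so k ≡ 2243·3636 ≡ 2348 (mod 4796).
x = 1080 + 9855·2348 = 23140620.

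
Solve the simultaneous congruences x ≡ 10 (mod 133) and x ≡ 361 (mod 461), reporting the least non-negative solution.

36319

Write x = 10 + 133·k. Then 133·k ≡ 361 − 10 ≡ 351 (mod 461).
Need 133⁻¹ mod 461. Extended Euclid on (461, 133):
461 = 3·133 + 62
133 = 2·62 + 9
62 = 6·9 + 8
9 = 1·8 + 1
8 = 8·1 + 0
Back-substitute:
1 = 9 − 8
1 = −62 + 7·9
1 = 7·133 − 15·62
1 = −15·461 + 52·133
133⁻¹ ≡ 52 (mod 461), so k ≡ 52·351 ≡ 273 (mod 461).
x = 10 + 133·273 = 36319.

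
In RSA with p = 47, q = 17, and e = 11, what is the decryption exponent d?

67

φ(n) = (p−1)(q−1) = 46·16 = 736.
Need d with 11·d ≡ 1 (mod 736). Apply the extended Euclidean algorithm:
736 = 66*11 + 10
11 = 1*10 + 1
10 = 10*1 + 0
Back-substitute:
1 = 11 − 10
1 = −736 + 67·11
So 11·67 ≡ 1 (mod 736), hence d = 67.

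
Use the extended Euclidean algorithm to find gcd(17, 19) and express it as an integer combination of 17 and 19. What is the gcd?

1

Repeated division:
19 = 1*17 + 2
17 = 8*2 + 1
2 = 2*1 + 0
gcd(17, 19) = 1.
Back-substituting:
1 = 17 − 8·2
1 = −8·19 + 9·17
So 1 = (-8)·19 + (9)·17.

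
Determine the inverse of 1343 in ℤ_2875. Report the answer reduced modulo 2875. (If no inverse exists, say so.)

Apply the Euclidean algorithm to 2875 and 1343:
2875 = 2×1343 + 189
1343 = 7×189 + 20
189 = 9×20 + 9
20 = 2×9 + 2
9 = 4×2 + 1
2 = 2×1 + 0
gcd = 1, so the inverse exists. Back-substitute:
1 = 9 − 4·2
1 = −4·20 + 9·9
1 = 9·189 − 85·20
1 = −85·1343 + 604·189
1 = 604·2875 − 1293·1343
Hence 1343⁻¹ ≡ -1293 ≡ 1582 (mod 2875).

1582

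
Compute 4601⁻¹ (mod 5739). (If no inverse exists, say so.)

Apply the Euclidean algorithm to 5739 and 4601:
5739 = 1×4601 + 1138
4601 = 4×1138 + 49
1138 = 23×49 + 11
49 = 4×11 + 5
11 = 2×5 + 1
5 = 5×1 + 0
gcd = 1, so the inverse exists. Back-substitute:
1 = 11 − 2·5
1 = −2·49 + 9·11
1 = 9·1138 − 209·49
1 = −209·4601 + 845·1138
1 = 845·5739 − 1054·4601
Hence 4601⁻¹ ≡ -1054 ≡ 4685 (mod 5739).

4685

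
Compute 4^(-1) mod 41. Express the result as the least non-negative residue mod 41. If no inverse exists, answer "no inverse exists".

Extended Euclidean algorithm:
41 = 10×4 + 1
4 = 4×1 + 0
gcd = 1, so the inverse exists. Back-substitute:
1 = 41 − 10·4
So 4·(-10) ≡ 1 (mod 41), and -10 ≡ 31 (mod 41).

31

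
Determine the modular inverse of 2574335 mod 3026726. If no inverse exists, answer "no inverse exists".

1237985

Run Euclid on (3026726, 2574335):
3026726 = 1*2574335 + 452391
2574335 = 5*452391 + 312380
452391 = 1*312380 + 140011
312380 = 2*140011 + 32358
140011 = 4*32358 + 10579
32358 = 3*10579 + 621
10579 = 17*621 + 22
621 = 28*22 + 5
22 = 4*5 + 2
5 = 2*2 + 1
2 = 2*1 + 0
gcd = 1, so the inverse exists. Back-substitute:
1 = 5 − 2·2
1 = −2·22 + 9·5
1 = 9·621 − 254·22
1 = −254·10579 + 4327·621
1 = 4327·32358 − 13235·10579
1 = −13235·140011 + 57267·32358
1 = 57267·312380 − 127769·140011
1 = −127769·452391 + 185036·312380
1 = 185036·2574335 − 1052949·452391
1 = −1052949·3026726 + 1237985·2574335
So 2574335·1237985 ≡ 1 (mod 3026726).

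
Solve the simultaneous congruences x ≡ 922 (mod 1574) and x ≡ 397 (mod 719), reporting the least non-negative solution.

Write x = 922 + 1574·k. Then 1574·k ≡ 397 − 922 ≡ 194 (mod 719).
Need 1574⁻¹ mod 719. Extended Euclid on (719, 136):
719 = 5·136 + 39
136 = 3·39 + 19
39 = 2·19 + 1
19 = 19·1 + 0
Back-substitute:
1 = 39 − 2·19
1 = −2·136 + 7·39
1 = 7·719 − 37·136
1574⁻¹ ≡ 682 (mod 719), so k ≡ 682·194 ≡ 12 (mod 719).
x = 922 + 1574·12 = 19810.

19810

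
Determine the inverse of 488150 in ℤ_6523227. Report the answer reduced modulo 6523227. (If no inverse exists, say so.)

396044

Run Euclid on (6523227, 488150):
6523227 = 13*488150 + 177277
488150 = 2*177277 + 133596
177277 = 1*133596 + 43681
133596 = 3*43681 + 2553
43681 = 17*2553 + 280
2553 = 9*280 + 33
280 = 8*33 + 16
33 = 2*16 + 1
16 = 16*1 + 0
The gcd is 1. Working backward:
1 = 33 − 2·16
1 = −2·280 + 17·33
1 = 17·2553 − 155·280
1 = −155·43681 + 2652·2553
1 = 2652·133596 − 8111·43681
1 = −8111·177277 + 10763·133596
1 = 10763·488150 − 29637·177277
1 = −29637·6523227 + 396044·488150
So 488150·396044 ≡ 1 (mod 6523227).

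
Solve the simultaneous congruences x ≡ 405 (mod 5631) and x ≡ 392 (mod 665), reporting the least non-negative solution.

Write x = 405 + 5631·k. Then 5631·k ≡ 392 − 405 ≡ 652 (mod 665).
Need 5631⁻¹ mod 665. Extended Euclid on (665, 311):
665 = 2*311 + 43
311 = 7*43 + 10
43 = 4*10 + 3
10 = 3*3 + 1
3 = 3*1 + 0
Back-substitute:
1 = 10 − 3·3
1 = −3·43 + 13·10
1 = 13·311 − 94·43
1 = −94·665 + 201·311
5631⁻¹ ≡ 201 (mod 665), so k ≡ 201·652 ≡ 47 (mod 665).
x = 405 + 5631·47 = 265062.

265062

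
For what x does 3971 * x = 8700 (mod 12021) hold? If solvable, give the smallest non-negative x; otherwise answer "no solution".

9108

First find gcd(3971, 12021):
12021 = 3·3971 + 108
3971 = 36·108 + 83
108 = 1·83 + 25
83 = 3·25 + 8
25 = 3·8 + 1
8 = 8·1 + 0
gcd = 1, so a unique solution mod 12021 exists.
Back-substitute for the Bézout coefficients:
1 = 25 − 3·8
1 = −3·83 + 10·25
1 = 10·108 − 13·83
1 = −13·3971 + 478·108
1 = 478·12021 − 1447·3971
So 3971·(-1447) ≡ 1 (mod 12021), giving 3971⁻¹ ≡ 10574.
x ≡ 3971⁻¹·8700 ≡ 10574·8700 ≡ 9108 (mod 12021).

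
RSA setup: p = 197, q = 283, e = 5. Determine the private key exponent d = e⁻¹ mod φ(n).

22109

φ(n) = (p−1)(q−1) = 196·282 = 55272.
Need d with 5·d ≡ 1 (mod 55272). Apply the extended Euclidean algorithm:
55272 = 11054·5 + 2
5 = 2·2 + 1
2 = 2·1 + 0
Back-substitute:
1 = 5 − 2·2
1 = −2·55272 + 22109·5
So 5·22109 ≡ 1 (mod 55272), hence d = 22109.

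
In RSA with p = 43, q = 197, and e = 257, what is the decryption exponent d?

1025

φ(n) = (p−1)(q−1) = 42·196 = 8232.
Need d with 257·d ≡ 1 (mod 8232). Apply the extended Euclidean algorithm:
8232 = 32×257 + 8
257 = 32×8 + 1
8 = 8×1 + 0
Back-substitute:
1 = 257 − 32·8
1 = −32·8232 + 1025·257
So 257·1025 ≡ 1 (mod 8232), hence d = 1025.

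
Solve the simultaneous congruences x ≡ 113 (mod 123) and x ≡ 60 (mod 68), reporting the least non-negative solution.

Write x = 113 + 123·k. Then 123·k ≡ 60 − 113 ≡ 15 (mod 68).
Need 123⁻¹ mod 68. Extended Euclid on (68, 55):
68 = 1·55 + 13
55 = 4·13 + 3
13 = 4·3 + 1
3 = 3·1 + 0
Back-substitute:
1 = 13 − 4·3
1 = −4·55 + 17·13
1 = 17·68 − 21·55
123⁻¹ ≡ 47 (mod 68), so k ≡ 47·15 ≡ 25 (mod 68).
x = 113 + 123·25 = 3188.

3188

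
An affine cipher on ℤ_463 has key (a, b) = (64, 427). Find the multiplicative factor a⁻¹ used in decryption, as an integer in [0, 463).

123

gcd(463, 64) by repeated division:
463 = 7·64 + 15
64 = 4·15 + 4
15 = 3·4 + 3
4 = 1·3 + 1
3 = 3·1 + 0
gcd = 1, so the inverse exists. Back-substitute:
1 = 4 − 3
1 = −15 + 4·4
1 = 4·64 − 17·15
1 = −17·463 + 123·64
So 64·123 ≡ 1 (mod 463).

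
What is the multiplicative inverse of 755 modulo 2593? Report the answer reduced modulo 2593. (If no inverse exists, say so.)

Apply the Euclidean algorithm to 2593 and 755:
2593 = 3×755 + 328
755 = 2×328 + 99
328 = 3×99 + 31
99 = 3×31 + 6
31 = 5×6 + 1
6 = 6×1 + 0
The gcd is 1. Working backward:
1 = 31 − 5·6
1 = −5·99 + 16·31
1 = 16·328 − 53·99
1 = −53·755 + 122·328
1 = 122·2593 − 419·755
So 755·(-419) ≡ 1 (mod 2593), and -419 ≡ 2174 (mod 2593).

2174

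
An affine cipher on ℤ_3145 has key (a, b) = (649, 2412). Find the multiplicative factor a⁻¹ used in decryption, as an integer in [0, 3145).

Apply the Euclidean algorithm to 3145 and 649:
3145 = 4·649 + 549
649 = 1·549 + 100
549 = 5·100 + 49
100 = 2·49 + 2
49 = 24·2 + 1
2 = 2·1 + 0
The gcd is 1. Working backward:
1 = 49 − 24·2
1 = −24·100 + 49·49
1 = 49·549 − 269·100
1 = −269·649 + 318·549
1 = 318·3145 − 1541·649
Thus 649·(-1541) ≡ 1 (mod 3145); reducing, -1541 mod 3145 = 1604.

1604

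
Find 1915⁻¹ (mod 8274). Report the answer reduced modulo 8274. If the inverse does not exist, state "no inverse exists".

Run Euclid on (8274, 1915):
8274 = 4×1915 + 614
1915 = 3×614 + 73
614 = 8×73 + 30
73 = 2×30 + 13
30 = 2×13 + 4
13 = 3×4 + 1
4 = 4×1 + 0
The gcd is 1. Working backward:
1 = 13 − 3·4
1 = −3·30 + 7·13
1 = 7·73 − 17·30
1 = −17·614 + 143·73
1 = 143·1915 − 446·614
1 = −446·8274 + 1927·1915
So 1915·1927 ≡ 1 (mod 8274).

1927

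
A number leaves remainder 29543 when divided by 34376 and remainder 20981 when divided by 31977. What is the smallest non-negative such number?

Write x = 29543 + 34376·k. Then 34376·k ≡ 20981 − 29543 ≡ 23415 (mod 31977).
Need 34376⁻¹ mod 31977. Extended Euclid on (31977, 2399):
31977 = 13×2399 + 790
2399 = 3×790 + 29
790 = 27×29 + 7
29 = 4×7 + 1
7 = 7×1 + 0
Back-substitute:
1 = 29 − 4·7
1 = −4·790 + 109·29
1 = 109·2399 − 331·790
1 = −331·31977 + 4412·2399
34376⁻¹ ≡ 4412 (mod 31977), so k ≡ 4412·23415 ≡ 21270 (mod 31977).
x = 29543 + 34376·21270 = 731207063.

731207063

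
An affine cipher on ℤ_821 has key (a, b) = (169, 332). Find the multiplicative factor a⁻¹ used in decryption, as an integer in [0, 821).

Extended Euclidean algorithm:
821 = 4*169 + 145
169 = 1*145 + 24
145 = 6*24 + 1
24 = 24*1 + 0
The gcd is 1. Working backward:
1 = 145 − 6·24
1 = −6·169 + 7·145
1 = 7·821 − 34·169
Hence 169⁻¹ ≡ -34 ≡ 787 (mod 821).

787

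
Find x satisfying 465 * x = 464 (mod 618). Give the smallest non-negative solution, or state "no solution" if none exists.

no solution

gcd(465, 618):
618 = 1·465 + 153
465 = 3·153 + 6
153 = 25·6 + 3
6 = 2·3 + 0
gcd = 3, but 3 ∤ 464, so the congruence has no solution.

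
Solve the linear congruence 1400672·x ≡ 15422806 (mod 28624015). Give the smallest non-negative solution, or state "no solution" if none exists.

988578

First find gcd(1400672, 28624015):
28624015 = 20·1400672 + 610575
1400672 = 2·610575 + 179522
610575 = 3·179522 + 72009
179522 = 2·72009 + 35504
72009 = 2·35504 + 1001
35504 = 35·1001 + 469
1001 = 2·469 + 63
469 = 7·63 + 28
63 = 2·28 + 7
28 = 4·7 + 0
gcd = 7 and 7 | 15422806, so solutions exist. Divide through by 7: 200096x ≡ 2203258 (mod 4089145).
Now find 200096⁻¹ mod 4089145:
4089145 = 20·200096 + 87225
200096 = 2·87225 + 25646
87225 = 3·25646 + 10287
25646 = 2·10287 + 5072
10287 = 2·5072 + 143
5072 = 35·143 + 67
143 = 2·67 + 9
67 = 7·9 + 4
9 = 2·4 + 1
4 = 4·1 + 0
Back-substitute:
1 = 9 − 2·4
1 = −2·67 + 15·9
1 = 15·143 − 32·67
1 = −32·5072 + 1135·143
1 = 1135·10287 − 2302·5072
1 = −2302·25646 + 5739·10287
1 = 5739·87225 − 19519·25646
1 = −19519·200096 + 44777·87225
1 = 44777·4089145 − 915059·200096
So 200096·(-915059) ≡ 1 (mod 4089145), i.e. 200096⁻¹ ≡ 3174086.
Then x ≡ 3174086·2203258 ≡ 988578 (mod 4089145); the smallest non-negative solution is x = 988578.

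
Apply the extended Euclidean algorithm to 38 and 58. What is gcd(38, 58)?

Apply Euclid's algorithm to 58 and 38:
58 = 1×38 + 20
38 = 1×20 + 18
20 = 1×18 + 2
18 = 9×2 + 0
gcd(38, 58) = 2.
Back-substituting:
2 = 20 − 18
2 = −38 + 2·20
2 = 2·58 − 3·38
So 2 = (2)·58 + (-3)·38.

2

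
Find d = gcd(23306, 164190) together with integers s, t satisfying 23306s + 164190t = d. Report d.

Apply Euclid's algorithm to 164190 and 23306:
164190 = 7*23306 + 1048
23306 = 22*1048 + 250
1048 = 4*250 + 48
250 = 5*48 + 10
48 = 4*10 + 8
10 = 1*8 + 2
8 = 4*2 + 0
gcd(23306, 164190) = 2.
Express as a combination:
2 = 10 − 8
2 = −48 + 5·10
2 = 5·250 − 26·48
2 = −26·1048 + 109·250
2 = 109·23306 − 2424·1048
2 = −2424·164190 + 17077·23306
So 2 = (-2424)·164190 + (17077)·23306.

2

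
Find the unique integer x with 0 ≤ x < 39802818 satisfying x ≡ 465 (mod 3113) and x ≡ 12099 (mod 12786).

10292043

Write x = 465 + 3113·k. Then 3113·k ≡ 12099 − 465 ≡ 11634 (mod 12786).
Need 3113⁻¹ mod 12786. Extended Euclid on (12786, 3113):
12786 = 4·3113 + 334
3113 = 9·334 + 107
334 = 3·107 + 13
107 = 8·13 + 3
13 = 4·3 + 1
3 = 3·1 + 0
Back-substitute:
1 = 13 − 4·3
1 = −4·107 + 33·13
1 = 33·334 − 103·107
1 = −103·3113 + 960·334
1 = 960·12786 − 3943·3113
3113⁻¹ ≡ 8843 (mod 12786), so k ≡ 8843·11634 ≡ 3306 (mod 12786).
x = 465 + 3113·3306 = 10292043.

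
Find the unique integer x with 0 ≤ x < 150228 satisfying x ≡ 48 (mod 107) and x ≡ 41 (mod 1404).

23909

Write x = 48 + 107·k. Then 107·k ≡ 41 − 48 ≡ 1397 (mod 1404).
Need 107⁻¹ mod 1404. Extended Euclid on (1404, 107):
1404 = 13·107 + 13
107 = 8·13 + 3
13 = 4·3 + 1
3 = 3·1 + 0
Back-substitute:
1 = 13 − 4·3
1 = −4·107 + 33·13
1 = 33·1404 − 433·107
107⁻¹ ≡ 971 (mod 1404), so k ≡ 971·1397 ≡ 223 (mod 1404).
x = 48 + 107·223 = 23909.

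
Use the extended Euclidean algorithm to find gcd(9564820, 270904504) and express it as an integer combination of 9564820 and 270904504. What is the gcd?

Euclidean algorithm:
270904504 = 28·9564820 + 3089544
9564820 = 3·3089544 + 296188
3089544 = 10·296188 + 127664
296188 = 2·127664 + 40860
127664 = 3·40860 + 5084
40860 = 8·5084 + 188
5084 = 27·188 + 8
188 = 23·8 + 4
8 = 2·4 + 0
gcd(9564820, 270904504) = 4.
Working backward:
4 = 188 − 23·8
4 = −23·5084 + 622·188
4 = 622·40860 − 4999·5084
4 = −4999·127664 + 15619·40860
4 = 15619·296188 − 36237·127664
4 = −36237·3089544 + 377989·296188
4 = 377989·9564820 − 1170204·3089544
4 = −1170204·270904504 + 33143701·9564820
So 4 = (-1170204)·270904504 + (33143701)·9564820.

4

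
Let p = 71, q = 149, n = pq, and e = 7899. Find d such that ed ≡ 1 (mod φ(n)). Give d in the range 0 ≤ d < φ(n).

10099

φ(n) = (p−1)(q−1) = 70·148 = 10360.
Need d with 7899·d ≡ 1 (mod 10360). Apply the extended Euclidean algorithm:
10360 = 1×7899 + 2461
7899 = 3×2461 + 516
2461 = 4×516 + 397
516 = 1×397 + 119
397 = 3×119 + 40
119 = 2×40 + 39
40 = 1×39 + 1
39 = 39×1 + 0
Back-substitute:
1 = 40 − 39
1 = −119 + 3·40
1 = 3·397 − 10·119
1 = −10·516 + 13·397
1 = 13·2461 − 62·516
1 = −62·7899 + 199·2461
1 = 199·10360 − 261·7899
So 7899·(-261) ≡ 1 (mod 10360), hence d ≡ -261 ≡ 10099 (mod 10360).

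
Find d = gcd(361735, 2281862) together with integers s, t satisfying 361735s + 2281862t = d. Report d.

11

Euclidean algorithm:
2281862 = 6×361735 + 111452
361735 = 3×111452 + 27379
111452 = 4×27379 + 1936
27379 = 14×1936 + 275
1936 = 7×275 + 11
275 = 25×11 + 0
gcd(361735, 2281862) = 11.
Express as a combination:
11 = 1936 − 7·275
11 = −7·27379 + 99·1936
11 = 99·111452 − 403·27379
11 = −403·361735 + 1308·111452
11 = 1308·2281862 − 8251·361735
So 11 = (1308)·2281862 + (-8251)·361735.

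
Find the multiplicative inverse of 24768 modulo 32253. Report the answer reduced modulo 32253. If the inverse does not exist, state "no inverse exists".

Compute gcd(24768, 32253):
32253 = 1×24768 + 7485
24768 = 3×7485 + 2313
7485 = 3×2313 + 546
2313 = 4×546 + 129
546 = 4×129 + 30
129 = 4×30 + 9
30 = 3×9 + 3
9 = 3×3 + 0
gcd(24768, 32253) = 3 ≠ 1, so 24768 has no multiplicative inverse modulo 32253.

no inverse exists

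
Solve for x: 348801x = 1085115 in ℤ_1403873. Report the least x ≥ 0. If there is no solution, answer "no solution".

First find gcd(348801, 1403873):
1403873 = 4×348801 + 8669
348801 = 40×8669 + 2041
8669 = 4×2041 + 505
2041 = 4×505 + 21
505 = 24×21 + 1
21 = 21×1 + 0
gcd = 1, so a unique solution mod 1403873 exists.
Back-substitute for the Bézout coefficients:
1 = 505 − 24·21
1 = −24·2041 + 97·505
1 = 97·8669 − 412·2041
1 = −412·348801 + 16577·8669
1 = 16577·1403873 − 66720·348801
So 348801·(-66720) ≡ 1 (mod 1403873), giving 348801⁻¹ ≡ 1337153.
x ≡ 348801⁻¹·1085115 ≡ 1337153·1085115 ≡ 261683 (mod 1403873).

261683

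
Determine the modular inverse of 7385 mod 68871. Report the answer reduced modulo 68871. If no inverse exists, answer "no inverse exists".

Apply the Euclidean algorithm to 68871 and 7385:
68871 = 9*7385 + 2406
7385 = 3*2406 + 167
2406 = 14*167 + 68
167 = 2*68 + 31
68 = 2*31 + 6
31 = 5*6 + 1
6 = 6*1 + 0
gcd = 1, so the inverse exists. Back-substitute:
1 = 31 − 5·6
1 = −5·68 + 11·31
1 = 11·167 − 27·68
1 = −27·2406 + 389·167
1 = 389·7385 − 1194·2406
1 = −1194·68871 + 11135·7385
So 7385·11135 ≡ 1 (mod 68871).

11135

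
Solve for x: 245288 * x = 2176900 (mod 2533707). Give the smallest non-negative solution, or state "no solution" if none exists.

First find gcd(245288, 2533707):
2533707 = 10·245288 + 80827
245288 = 3·80827 + 2807
80827 = 28·2807 + 2231
2807 = 1·2231 + 576
2231 = 3·576 + 503
576 = 1·503 + 73
503 = 6·73 + 65
73 = 1·65 + 8
65 = 8·8 + 1
8 = 8·1 + 0
gcd = 1, so a unique solution mod 2533707 exists.
Back-substitute for the Bézout coefficients:
1 = 65 − 8·8
1 = −8·73 + 9·65
1 = 9·503 − 62·73
1 = −62·576 + 71·503
1 = 71·2231 − 275·576
1 = −275·2807 + 346·2231
1 = 346·80827 − 9963·2807
1 = −9963·245288 + 30235·80827
1 = 30235·2533707 − 312313·245288
So 245288·(-312313) ≡ 1 (mod 2533707), giving 245288⁻¹ ≡ 2221394.
x ≡ 245288⁻¹·2176900 ≡ 2221394·2176900 ≡ 497024 (mod 2533707).

497024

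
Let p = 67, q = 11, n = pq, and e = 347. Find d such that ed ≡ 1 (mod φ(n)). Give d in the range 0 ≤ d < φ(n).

φ(n) = (p−1)(q−1) = 66·10 = 660.
Need d with 347·d ≡ 1 (mod 660). Apply the extended Euclidean algorithm:
660 = 1×347 + 313
347 = 1×313 + 34
313 = 9×34 + 7
34 = 4×7 + 6
7 = 1×6 + 1
6 = 6×1 + 0
Back-substitute:
1 = 7 − 6
1 = −34 + 5·7
1 = 5·313 − 46·34
1 = −46·347 + 51·313
1 = 51·660 − 97·347
So 347·(-97) ≡ 1 (mod 660), hence d ≡ -97 ≡ 563 (mod 660).

563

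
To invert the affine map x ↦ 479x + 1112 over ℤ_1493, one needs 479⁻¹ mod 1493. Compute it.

Apply the Euclidean algorithm to 1493 and 479:
1493 = 3·479 + 56
479 = 8·56 + 31
56 = 1·31 + 25
31 = 1·25 + 6
25 = 4·6 + 1
6 = 6·1 + 0
gcd = 1, so the inverse exists. Back-substitute:
1 = 25 − 4·6
1 = −4·31 + 5·25
1 = 5·56 − 9·31
1 = −9·479 + 77·56
1 = 77·1493 − 240·479
Hence 479⁻¹ ≡ -240 ≡ 1253 (mod 1493).

1253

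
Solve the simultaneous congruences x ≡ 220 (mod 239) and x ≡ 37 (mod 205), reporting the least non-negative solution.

Write x = 220 + 239·k. Then 239·k ≡ 37 − 220 ≡ 22 (mod 205).
Need 239⁻¹ mod 205. Extended Euclid on (205, 34):
205 = 6*34 + 1
34 = 34*1 + 0
Back-substitute:
1 = 205 − 6·34
239⁻¹ ≡ 199 (mod 205), so k ≡ 199·22 ≡ 73 (mod 205).
x = 220 + 239·73 = 17667.

17667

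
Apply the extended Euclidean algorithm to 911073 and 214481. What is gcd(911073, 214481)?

1

Repeated division:
911073 = 4·214481 + 53149
214481 = 4·53149 + 1885
53149 = 28·1885 + 369
1885 = 5·369 + 40
369 = 9·40 + 9
40 = 4·9 + 4
9 = 2·4 + 1
4 = 4·1 + 0
gcd(911073, 214481) = 1.
Back-substituting:
1 = 9 − 2·4
1 = −2·40 + 9·9
1 = 9·369 − 83·40
1 = −83·1885 + 424·369
1 = 424·53149 − 11955·1885
1 = −11955·214481 + 48244·53149
1 = 48244·911073 − 204931·214481
So 1 = (48244)·911073 + (-204931)·214481.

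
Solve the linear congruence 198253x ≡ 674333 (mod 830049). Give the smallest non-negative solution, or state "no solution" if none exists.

18551

First find gcd(198253, 830049):
830049 = 4·198253 + 37037
198253 = 5·37037 + 13068
37037 = 2·13068 + 10901
13068 = 1·10901 + 2167
10901 = 5·2167 + 66
2167 = 32·66 + 55
66 = 1·55 + 11
55 = 5·11 + 0
gcd = 11 and 11 | 674333, so solutions exist. Divide through by 11: 18023x ≡ 61303 (mod 75459).
Now find 18023⁻¹ mod 75459:
75459 = 4*18023 + 3367
18023 = 5*3367 + 1188
3367 = 2*1188 + 991
1188 = 1*991 + 197
991 = 5*197 + 6
197 = 32*6 + 5
6 = 1*5 + 1
5 = 5*1 + 0
Back-substitute:
1 = 6 − 5
1 = −197 + 33·6
1 = 33·991 − 166·197
1 = −166·1188 + 199·991
1 = 199·3367 − 564·1188
1 = −564·18023 + 3019·3367
1 = 3019·75459 − 12640·18023
So 18023·(-12640) ≡ 1 (mod 75459), i.e. 18023⁻¹ ≡ 62819.
Then x ≡ 62819·61303 ≡ 18551 (mod 75459); the smallest non-negative solution is x = 18551.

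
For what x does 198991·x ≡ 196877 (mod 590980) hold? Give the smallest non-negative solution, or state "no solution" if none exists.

no solution

gcd(198991, 590980):
590980 = 2*198991 + 192998
198991 = 1*192998 + 5993
192998 = 32*5993 + 1222
5993 = 4*1222 + 1105
1222 = 1*1105 + 117
1105 = 9*117 + 52
117 = 2*52 + 13
52 = 4*13 + 0
gcd = 13, but 13 ∤ 196877, so the congruence has no solution.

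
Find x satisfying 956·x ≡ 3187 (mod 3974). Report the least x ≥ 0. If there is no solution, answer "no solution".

gcd(956, 3974):
3974 = 4×956 + 150
956 = 6×150 + 56
150 = 2×56 + 38
56 = 1×38 + 18
38 = 2×18 + 2
18 = 9×2 + 0
gcd = 2, but 2 ∤ 3187, so the congruence has no solution.

no solution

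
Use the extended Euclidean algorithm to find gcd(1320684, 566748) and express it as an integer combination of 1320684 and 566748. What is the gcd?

Euclidean algorithm:
1320684 = 2×566748 + 187188
566748 = 3×187188 + 5184
187188 = 36×5184 + 564
5184 = 9×564 + 108
564 = 5×108 + 24
108 = 4×24 + 12
24 = 2×12 + 0
gcd(1320684, 566748) = 12.
Express as a combination:
12 = 108 − 4·24
12 = −4·564 + 21·108
12 = 21·5184 − 193·564
12 = −193·187188 + 6969·5184
12 = 6969·566748 − 21100·187188
12 = −21100·1320684 + 49169·566748
So 12 = (-21100)·1320684 + (49169)·566748.

12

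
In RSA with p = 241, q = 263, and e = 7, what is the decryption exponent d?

8983

φ(n) = (p−1)(q−1) = 240·262 = 62880.
Need d with 7·d ≡ 1 (mod 62880). Apply the extended Euclidean algorithm:
62880 = 8982·7 + 6
7 = 1·6 + 1
6 = 6·1 + 0
Back-substitute:
1 = 7 − 6
1 = −62880 + 8983·7
So 7·8983 ≡ 1 (mod 62880), hence d = 8983.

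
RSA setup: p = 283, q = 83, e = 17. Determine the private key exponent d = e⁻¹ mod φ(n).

φ(n) = (p−1)(q−1) = 282·82 = 23124.
Need d with 17·d ≡ 1 (mod 23124). Apply the extended Euclidean algorithm:
23124 = 1360*17 + 4
17 = 4*4 + 1
4 = 4*1 + 0
Back-substitute:
1 = 17 − 4·4
1 = −4·23124 + 5441·17
So 17·5441 ≡ 1 (mod 23124), hence d = 5441.

5441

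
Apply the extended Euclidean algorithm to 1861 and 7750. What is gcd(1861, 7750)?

1

Euclidean algorithm:
7750 = 4·1861 + 306
1861 = 6·306 + 25
306 = 12·25 + 6
25 = 4·6 + 1
6 = 6·1 + 0
gcd(1861, 7750) = 1.
Working backward:
1 = 25 − 4·6
1 = −4·306 + 49·25
1 = 49·1861 − 298·306
1 = −298·7750 + 1241·1861
So 1 = (-298)·7750 + (1241)·1861.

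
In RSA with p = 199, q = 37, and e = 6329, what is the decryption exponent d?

φ(n) = (p−1)(q−1) = 198·36 = 7128.
Need d with 6329·d ≡ 1 (mod 7128). Apply the extended Euclidean algorithm:
7128 = 1·6329 + 799
6329 = 7·799 + 736
799 = 1·736 + 63
736 = 11·63 + 43
63 = 1·43 + 20
43 = 2·20 + 3
20 = 6·3 + 2
3 = 1·2 + 1
2 = 2·1 + 0
Back-substitute:
1 = 3 − 2
1 = −20 + 7·3
1 = 7·43 − 15·20
1 = −15·63 + 22·43
1 = 22·736 − 257·63
1 = −257·799 + 279·736
1 = 279·6329 − 2210·799
1 = −2210·7128 + 2489·6329
So 6329·2489 ≡ 1 (mod 7128), hence d = 2489.

2489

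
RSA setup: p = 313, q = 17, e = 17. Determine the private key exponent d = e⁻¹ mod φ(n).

881

φ(n) = (p−1)(q−1) = 312·16 = 4992.
Need d with 17·d ≡ 1 (mod 4992). Apply the extended Euclidean algorithm:
4992 = 293*17 + 11
17 = 1*11 + 6
11 = 1*6 + 5
6 = 1*5 + 1
5 = 5*1 + 0
Back-substitute:
1 = 6 − 5
1 = −11 + 2·6
1 = 2·17 − 3·11
1 = −3·4992 + 881·17
So 17·881 ≡ 1 (mod 4992), hence d = 881.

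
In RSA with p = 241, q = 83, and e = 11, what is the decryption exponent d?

17891

φ(n) = (p−1)(q−1) = 240·82 = 19680.
Need d with 11·d ≡ 1 (mod 19680). Apply the extended Euclidean algorithm:
19680 = 1789·11 + 1
11 = 11·1 + 0
Back-substitute:
1 = 19680 − 1789·11
So 11·(-1789) ≡ 1 (mod 19680), hence d ≡ -1789 ≡ 17891 (mod 19680).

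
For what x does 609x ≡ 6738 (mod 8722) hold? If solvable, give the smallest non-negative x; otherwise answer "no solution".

gcd(609, 8722):
8722 = 14×609 + 196
609 = 3×196 + 21
196 = 9×21 + 7
21 = 3×7 + 0
gcd = 7, but 7 ∤ 6738, so the congruence has no solution.

no solution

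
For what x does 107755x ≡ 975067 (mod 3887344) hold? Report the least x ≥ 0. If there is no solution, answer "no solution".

First find gcd(107755, 3887344):
3887344 = 36·107755 + 8164
107755 = 13·8164 + 1623
8164 = 5·1623 + 49
1623 = 33·49 + 6
49 = 8·6 + 1
6 = 6·1 + 0
gcd = 1, so a unique solution mod 3887344 exists.
Back-substitute for the Bézout coefficients:
1 = 49 − 8·6
1 = −8·1623 + 265·49
1 = 265·8164 − 1333·1623
1 = −1333·107755 + 17594·8164
1 = 17594·3887344 − 634717·107755
So 107755·(-634717) ≡ 1 (mod 3887344), giving 107755⁻¹ ≡ 3252627.
x ≡ 107755⁻¹·975067 ≡ 3252627·975067 ≡ 775169 (mod 3887344).

775169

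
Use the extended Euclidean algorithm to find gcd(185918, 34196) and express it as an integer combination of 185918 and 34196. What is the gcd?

Apply Euclid's algorithm to 185918 and 34196:
185918 = 5×34196 + 14938
34196 = 2×14938 + 4320
14938 = 3×4320 + 1978
4320 = 2×1978 + 364
1978 = 5×364 + 158
364 = 2×158 + 48
158 = 3×48 + 14
48 = 3×14 + 6
14 = 2×6 + 2
6 = 3×2 + 0
gcd(185918, 34196) = 2.
Working backward:
2 = 14 − 2·6
2 = −2·48 + 7·14
2 = 7·158 − 23·48
2 = −23·364 + 53·158
2 = 53·1978 − 288·364
2 = −288·4320 + 629·1978
2 = 629·14938 − 2175·4320
2 = −2175·34196 + 4979·14938
2 = 4979·185918 − 27070·34196
So 2 = (4979)·185918 + (-27070)·34196.

2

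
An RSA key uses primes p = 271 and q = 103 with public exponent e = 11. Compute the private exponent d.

φ(n) = (p−1)(q−1) = 270·102 = 27540.
Need d with 11·d ≡ 1 (mod 27540). Apply the extended Euclidean algorithm:
27540 = 2503·11 + 7
11 = 1·7 + 4
7 = 1·4 + 3
4 = 1·3 + 1
3 = 3·1 + 0
Back-substitute:
1 = 4 − 3
1 = −7 + 2·4
1 = 2·11 − 3·7
1 = −3·27540 + 7511·11
So 11·7511 ≡ 1 (mod 27540), hence d = 7511.

7511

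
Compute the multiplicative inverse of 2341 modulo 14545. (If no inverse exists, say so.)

2361

gcd(14545, 2341) by repeated division:
14545 = 6×2341 + 499
2341 = 4×499 + 345
499 = 1×345 + 154
345 = 2×154 + 37
154 = 4×37 + 6
37 = 6×6 + 1
6 = 6×1 + 0
The gcd is 1. Working backward:
1 = 37 − 6·6
1 = −6·154 + 25·37
1 = 25·345 − 56·154
1 = −56·499 + 81·345
1 = 81·2341 − 380·499
1 = −380·14545 + 2361·2341
So 2341·2361 ≡ 1 (mod 14545).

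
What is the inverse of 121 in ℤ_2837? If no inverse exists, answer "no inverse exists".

1313

Run Euclid on (2837, 121):
2837 = 23*121 + 54
121 = 2*54 + 13
54 = 4*13 + 2
13 = 6*2 + 1
2 = 2*1 + 0
The gcd is 1. Working backward:
1 = 13 − 6·2
1 = −6·54 + 25·13
1 = 25·121 − 56·54
1 = −56·2837 + 1313·121
So 121·1313 ≡ 1 (mod 2837).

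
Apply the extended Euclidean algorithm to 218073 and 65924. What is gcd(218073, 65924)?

Apply Euclid's algorithm to 218073 and 65924:
218073 = 3·65924 + 20301
65924 = 3·20301 + 5021
20301 = 4·5021 + 217
5021 = 23·217 + 30
217 = 7·30 + 7
30 = 4·7 + 2
7 = 3·2 + 1
2 = 2·1 + 0
gcd(218073, 65924) = 1.
Working backward:
1 = 7 − 3·2
1 = −3·30 + 13·7
1 = 13·217 − 94·30
1 = −94·5021 + 2175·217
1 = 2175·20301 − 8794·5021
1 = −8794·65924 + 28557·20301
1 = 28557·218073 − 94465·65924
So 1 = (28557)·218073 + (-94465)·65924.

1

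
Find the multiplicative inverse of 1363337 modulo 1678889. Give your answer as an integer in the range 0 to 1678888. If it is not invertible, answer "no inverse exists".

Apply the Euclidean algorithm to 1678889 and 1363337:
1678889 = 1×1363337 + 315552
1363337 = 4×315552 + 101129
315552 = 3×101129 + 12165
101129 = 8×12165 + 3809
12165 = 3×3809 + 738
3809 = 5×738 + 119
738 = 6×119 + 24
119 = 4×24 + 23
24 = 1×23 + 1
23 = 23×1 + 0
The gcd is 1. Working backward:
1 = 24 − 23
1 = −119 + 5·24
1 = 5·738 − 31·119
1 = −31·3809 + 160·738
1 = 160·12165 − 511·3809
1 = −511·101129 + 4248·12165
1 = 4248·315552 − 13255·101129
1 = −13255·1363337 + 57268·315552
1 = 57268·1678889 − 70523·1363337
Thus 1363337·(-70523) ≡ 1 (mod 1678889); reducing, -70523 mod 1678889 = 1608366.

1608366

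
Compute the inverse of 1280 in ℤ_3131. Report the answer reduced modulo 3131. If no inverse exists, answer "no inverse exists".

658

Extended Euclidean algorithm:
3131 = 2*1280 + 571
1280 = 2*571 + 138
571 = 4*138 + 19
138 = 7*19 + 5
19 = 3*5 + 4
5 = 1*4 + 1
4 = 4*1 + 0
The gcd is 1. Working backward:
1 = 5 − 4
1 = −19 + 4·5
1 = 4·138 − 29·19
1 = −29·571 + 120·138
1 = 120·1280 − 269·571
1 = −269·3131 + 658·1280
So 1280·658 ≡ 1 (mod 3131).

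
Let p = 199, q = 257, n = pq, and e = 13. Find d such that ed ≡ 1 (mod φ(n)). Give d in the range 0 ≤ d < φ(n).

φ(n) = (p−1)(q−1) = 198·256 = 50688.
Need d with 13·d ≡ 1 (mod 50688). Apply the extended Euclidean algorithm:
50688 = 3899·13 + 1
13 = 13·1 + 0
Back-substitute:
1 = 50688 − 3899·13
So 13·(-3899) ≡ 1 (mod 50688), hence d ≡ -3899 ≡ 46789 (mod 50688).

46789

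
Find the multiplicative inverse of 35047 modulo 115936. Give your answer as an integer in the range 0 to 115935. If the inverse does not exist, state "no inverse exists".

36279

Run Euclid on (115936, 35047):
115936 = 3·35047 + 10795
35047 = 3·10795 + 2662
10795 = 4·2662 + 147
2662 = 18·147 + 16
147 = 9·16 + 3
16 = 5·3 + 1
3 = 3·1 + 0
gcd = 1, so the inverse exists. Back-substitute:
1 = 16 − 5·3
1 = −5·147 + 46·16
1 = 46·2662 − 833·147
1 = −833·10795 + 3378·2662
1 = 3378·35047 − 10967·10795
1 = −10967·115936 + 36279·35047
So 35047·36279 ≡ 1 (mod 115936).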